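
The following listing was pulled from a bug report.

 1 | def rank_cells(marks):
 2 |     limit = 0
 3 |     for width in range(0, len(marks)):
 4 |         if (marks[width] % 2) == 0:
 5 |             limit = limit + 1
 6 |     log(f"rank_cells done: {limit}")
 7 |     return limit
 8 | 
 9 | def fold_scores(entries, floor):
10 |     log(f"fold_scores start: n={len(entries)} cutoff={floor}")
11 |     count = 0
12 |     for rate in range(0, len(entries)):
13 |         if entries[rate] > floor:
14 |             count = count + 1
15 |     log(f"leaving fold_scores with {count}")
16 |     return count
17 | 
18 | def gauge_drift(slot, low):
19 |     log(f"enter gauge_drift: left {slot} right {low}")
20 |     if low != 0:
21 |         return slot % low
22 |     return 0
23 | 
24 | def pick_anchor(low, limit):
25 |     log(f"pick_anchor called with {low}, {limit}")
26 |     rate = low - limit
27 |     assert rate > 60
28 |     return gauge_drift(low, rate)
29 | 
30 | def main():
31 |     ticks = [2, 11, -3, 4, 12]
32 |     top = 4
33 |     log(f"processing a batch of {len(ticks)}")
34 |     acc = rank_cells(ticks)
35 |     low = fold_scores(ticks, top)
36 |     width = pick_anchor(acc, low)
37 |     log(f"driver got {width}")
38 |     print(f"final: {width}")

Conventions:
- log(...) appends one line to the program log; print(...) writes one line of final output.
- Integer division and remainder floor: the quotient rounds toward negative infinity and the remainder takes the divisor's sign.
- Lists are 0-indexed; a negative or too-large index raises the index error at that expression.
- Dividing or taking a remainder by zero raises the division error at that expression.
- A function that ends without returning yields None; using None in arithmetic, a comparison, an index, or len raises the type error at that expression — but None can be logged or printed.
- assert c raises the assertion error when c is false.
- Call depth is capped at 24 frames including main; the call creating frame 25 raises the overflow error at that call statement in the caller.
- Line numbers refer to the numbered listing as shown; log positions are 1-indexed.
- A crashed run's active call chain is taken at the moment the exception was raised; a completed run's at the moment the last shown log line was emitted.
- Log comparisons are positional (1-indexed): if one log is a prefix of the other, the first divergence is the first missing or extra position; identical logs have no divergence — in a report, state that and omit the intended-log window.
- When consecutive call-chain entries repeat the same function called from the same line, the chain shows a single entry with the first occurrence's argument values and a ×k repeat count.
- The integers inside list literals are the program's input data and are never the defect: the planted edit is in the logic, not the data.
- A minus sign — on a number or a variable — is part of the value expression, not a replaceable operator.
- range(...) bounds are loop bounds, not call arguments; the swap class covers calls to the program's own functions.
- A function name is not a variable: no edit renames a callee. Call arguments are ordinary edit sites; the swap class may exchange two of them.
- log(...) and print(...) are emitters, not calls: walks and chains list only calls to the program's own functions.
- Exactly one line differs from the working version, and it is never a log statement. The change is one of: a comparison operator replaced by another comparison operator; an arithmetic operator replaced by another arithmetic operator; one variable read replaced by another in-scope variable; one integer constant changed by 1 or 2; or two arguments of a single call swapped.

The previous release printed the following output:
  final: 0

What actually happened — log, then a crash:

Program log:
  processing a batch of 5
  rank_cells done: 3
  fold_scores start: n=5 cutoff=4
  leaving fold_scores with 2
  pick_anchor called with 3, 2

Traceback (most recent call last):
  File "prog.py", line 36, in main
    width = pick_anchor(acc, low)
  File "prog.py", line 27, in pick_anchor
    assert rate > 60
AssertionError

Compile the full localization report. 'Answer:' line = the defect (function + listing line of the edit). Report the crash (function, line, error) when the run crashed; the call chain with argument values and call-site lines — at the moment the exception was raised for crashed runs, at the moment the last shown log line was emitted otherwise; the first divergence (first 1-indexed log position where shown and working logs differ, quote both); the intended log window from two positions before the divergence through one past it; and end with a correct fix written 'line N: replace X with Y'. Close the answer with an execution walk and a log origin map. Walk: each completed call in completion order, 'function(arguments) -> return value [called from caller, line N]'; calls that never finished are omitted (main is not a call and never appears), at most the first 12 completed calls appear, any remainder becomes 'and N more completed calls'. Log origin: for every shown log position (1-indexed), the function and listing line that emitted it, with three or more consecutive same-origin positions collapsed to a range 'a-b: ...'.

Answer: the defect is in pick_anchor at line 27.
Key fact: Only 5 log lines were emitted before the run died; the intended continuation was 'enter gauge_drift: left 3 right 1'.
Crash: pick_anchor, line 27, AssertionError.
Call chain: main -> pick_anchor(3, 2) (called at line 36).
First divergence: position 6 — after 5 matching lines the faulty run goes silent; intended next line 'enter gauge_drift: left 3 right 1'.
Intended log window:
  4: leaving fold_scores with 2
  5: pick_anchor called with 3, 2
  6: enter gauge_drift: left 3 right 1
  7: driver got 0
Execution walk:
  rank_cells([2, 11, -3, 4, 12]) -> 3  [called from main, line 34]
  fold_scores([2, 11, -3, 4, 12], 4) -> 2  [called from main, line 35]
Origin of each log line:
  1: from main, line 33
  2: from rank_cells, line 6
  3: from fold_scores, line 10
  4: from fold_scores, line 15
  5: from pick_anchor, line 25
A correct fix: line 27: replace `>` with `<=`.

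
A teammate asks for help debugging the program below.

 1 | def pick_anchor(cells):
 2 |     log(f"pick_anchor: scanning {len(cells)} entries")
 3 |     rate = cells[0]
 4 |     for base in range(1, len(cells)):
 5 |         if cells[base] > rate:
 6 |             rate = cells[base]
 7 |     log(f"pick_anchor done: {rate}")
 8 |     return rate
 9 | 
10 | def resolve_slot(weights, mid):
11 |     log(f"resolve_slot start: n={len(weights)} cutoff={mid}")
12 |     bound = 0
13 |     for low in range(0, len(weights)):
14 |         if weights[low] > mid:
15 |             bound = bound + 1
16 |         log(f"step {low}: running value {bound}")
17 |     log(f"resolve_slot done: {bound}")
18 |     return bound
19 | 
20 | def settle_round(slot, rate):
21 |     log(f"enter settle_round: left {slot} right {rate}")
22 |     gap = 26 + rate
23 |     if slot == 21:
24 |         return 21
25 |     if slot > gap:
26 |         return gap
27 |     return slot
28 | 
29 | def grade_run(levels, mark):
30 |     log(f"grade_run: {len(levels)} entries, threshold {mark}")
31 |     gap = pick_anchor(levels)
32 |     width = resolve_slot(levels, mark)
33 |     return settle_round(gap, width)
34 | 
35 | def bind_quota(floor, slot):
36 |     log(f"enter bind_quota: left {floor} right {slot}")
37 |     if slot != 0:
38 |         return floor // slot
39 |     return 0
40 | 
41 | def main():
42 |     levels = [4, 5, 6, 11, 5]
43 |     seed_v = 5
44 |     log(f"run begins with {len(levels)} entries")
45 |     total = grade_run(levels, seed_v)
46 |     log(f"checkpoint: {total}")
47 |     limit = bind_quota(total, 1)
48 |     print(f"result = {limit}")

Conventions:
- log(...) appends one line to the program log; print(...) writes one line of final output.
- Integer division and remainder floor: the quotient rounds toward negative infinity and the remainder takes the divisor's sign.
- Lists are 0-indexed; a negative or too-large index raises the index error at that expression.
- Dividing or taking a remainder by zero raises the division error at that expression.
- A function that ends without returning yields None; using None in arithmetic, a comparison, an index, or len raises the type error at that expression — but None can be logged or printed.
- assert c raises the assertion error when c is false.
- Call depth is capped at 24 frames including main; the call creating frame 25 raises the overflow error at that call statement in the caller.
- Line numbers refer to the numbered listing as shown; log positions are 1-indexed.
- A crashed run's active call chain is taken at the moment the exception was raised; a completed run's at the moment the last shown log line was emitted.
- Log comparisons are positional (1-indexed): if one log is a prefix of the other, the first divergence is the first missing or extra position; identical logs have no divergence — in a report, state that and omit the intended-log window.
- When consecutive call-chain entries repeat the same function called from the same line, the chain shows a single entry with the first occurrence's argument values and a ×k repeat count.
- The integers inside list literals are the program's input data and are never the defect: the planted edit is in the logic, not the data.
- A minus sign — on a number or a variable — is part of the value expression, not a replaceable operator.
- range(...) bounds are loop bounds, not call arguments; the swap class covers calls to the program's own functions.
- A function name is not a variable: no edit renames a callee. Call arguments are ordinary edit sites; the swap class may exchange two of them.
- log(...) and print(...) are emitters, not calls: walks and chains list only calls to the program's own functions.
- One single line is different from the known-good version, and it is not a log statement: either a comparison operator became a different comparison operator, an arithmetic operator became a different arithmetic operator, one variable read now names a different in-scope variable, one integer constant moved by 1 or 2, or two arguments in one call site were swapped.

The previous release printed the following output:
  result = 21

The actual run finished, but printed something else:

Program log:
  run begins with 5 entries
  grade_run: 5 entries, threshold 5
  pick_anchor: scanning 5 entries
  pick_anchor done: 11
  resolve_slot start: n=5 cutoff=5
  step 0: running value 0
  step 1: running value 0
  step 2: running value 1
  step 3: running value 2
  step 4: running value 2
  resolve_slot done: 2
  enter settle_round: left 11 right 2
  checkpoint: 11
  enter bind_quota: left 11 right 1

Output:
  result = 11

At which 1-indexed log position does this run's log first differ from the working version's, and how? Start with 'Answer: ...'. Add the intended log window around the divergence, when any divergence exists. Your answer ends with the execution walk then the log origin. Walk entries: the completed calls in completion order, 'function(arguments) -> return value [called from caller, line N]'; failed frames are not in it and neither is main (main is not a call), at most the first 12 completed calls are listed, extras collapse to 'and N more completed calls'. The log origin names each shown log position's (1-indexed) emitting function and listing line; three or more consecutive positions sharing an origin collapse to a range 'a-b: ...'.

Answer: position 13 — shown 'checkpoint: 11', intended 'checkpoint: 21'.
Intended log window:
  11: resolve_slot done: 2
  12: enter settle_round: left 11 right 2
  13: checkpoint: 21
  14: enter bind_quota: left 21 right 1
Execution walk:
  pick_anchor([4, 5, 6, 11, 5]) -> 11  [called from grade_run, line 31]
  resolve_slot([4, 5, 6, 11, 5], 5) -> 2  [called from grade_run, line 32]
  settle_round(11, 2) -> 11  [called from grade_run, line 33]
  grade_run([4, 5, 6, 11, 5], 5) -> 11  [called from main, line 45]
  bind_quota(11, 1) -> 11  [called from main, line 47]
Origin of each log line:
  1: emitted by main (line 44)
  2: emitted by grade_run (line 30)
  3: emitted by pick_anchor (line 2)
  4: emitted by pick_anchor (line 7)
  5: emitted by resolve_slot (line 11)
  6-10: emitted by resolve_slot (line 16)
  11: emitted by resolve_slot (line 17)
  12: emitted by settle_round (line 21)
  13: emitted by main (line 46)
  14: emitted by bind_quota (line 36)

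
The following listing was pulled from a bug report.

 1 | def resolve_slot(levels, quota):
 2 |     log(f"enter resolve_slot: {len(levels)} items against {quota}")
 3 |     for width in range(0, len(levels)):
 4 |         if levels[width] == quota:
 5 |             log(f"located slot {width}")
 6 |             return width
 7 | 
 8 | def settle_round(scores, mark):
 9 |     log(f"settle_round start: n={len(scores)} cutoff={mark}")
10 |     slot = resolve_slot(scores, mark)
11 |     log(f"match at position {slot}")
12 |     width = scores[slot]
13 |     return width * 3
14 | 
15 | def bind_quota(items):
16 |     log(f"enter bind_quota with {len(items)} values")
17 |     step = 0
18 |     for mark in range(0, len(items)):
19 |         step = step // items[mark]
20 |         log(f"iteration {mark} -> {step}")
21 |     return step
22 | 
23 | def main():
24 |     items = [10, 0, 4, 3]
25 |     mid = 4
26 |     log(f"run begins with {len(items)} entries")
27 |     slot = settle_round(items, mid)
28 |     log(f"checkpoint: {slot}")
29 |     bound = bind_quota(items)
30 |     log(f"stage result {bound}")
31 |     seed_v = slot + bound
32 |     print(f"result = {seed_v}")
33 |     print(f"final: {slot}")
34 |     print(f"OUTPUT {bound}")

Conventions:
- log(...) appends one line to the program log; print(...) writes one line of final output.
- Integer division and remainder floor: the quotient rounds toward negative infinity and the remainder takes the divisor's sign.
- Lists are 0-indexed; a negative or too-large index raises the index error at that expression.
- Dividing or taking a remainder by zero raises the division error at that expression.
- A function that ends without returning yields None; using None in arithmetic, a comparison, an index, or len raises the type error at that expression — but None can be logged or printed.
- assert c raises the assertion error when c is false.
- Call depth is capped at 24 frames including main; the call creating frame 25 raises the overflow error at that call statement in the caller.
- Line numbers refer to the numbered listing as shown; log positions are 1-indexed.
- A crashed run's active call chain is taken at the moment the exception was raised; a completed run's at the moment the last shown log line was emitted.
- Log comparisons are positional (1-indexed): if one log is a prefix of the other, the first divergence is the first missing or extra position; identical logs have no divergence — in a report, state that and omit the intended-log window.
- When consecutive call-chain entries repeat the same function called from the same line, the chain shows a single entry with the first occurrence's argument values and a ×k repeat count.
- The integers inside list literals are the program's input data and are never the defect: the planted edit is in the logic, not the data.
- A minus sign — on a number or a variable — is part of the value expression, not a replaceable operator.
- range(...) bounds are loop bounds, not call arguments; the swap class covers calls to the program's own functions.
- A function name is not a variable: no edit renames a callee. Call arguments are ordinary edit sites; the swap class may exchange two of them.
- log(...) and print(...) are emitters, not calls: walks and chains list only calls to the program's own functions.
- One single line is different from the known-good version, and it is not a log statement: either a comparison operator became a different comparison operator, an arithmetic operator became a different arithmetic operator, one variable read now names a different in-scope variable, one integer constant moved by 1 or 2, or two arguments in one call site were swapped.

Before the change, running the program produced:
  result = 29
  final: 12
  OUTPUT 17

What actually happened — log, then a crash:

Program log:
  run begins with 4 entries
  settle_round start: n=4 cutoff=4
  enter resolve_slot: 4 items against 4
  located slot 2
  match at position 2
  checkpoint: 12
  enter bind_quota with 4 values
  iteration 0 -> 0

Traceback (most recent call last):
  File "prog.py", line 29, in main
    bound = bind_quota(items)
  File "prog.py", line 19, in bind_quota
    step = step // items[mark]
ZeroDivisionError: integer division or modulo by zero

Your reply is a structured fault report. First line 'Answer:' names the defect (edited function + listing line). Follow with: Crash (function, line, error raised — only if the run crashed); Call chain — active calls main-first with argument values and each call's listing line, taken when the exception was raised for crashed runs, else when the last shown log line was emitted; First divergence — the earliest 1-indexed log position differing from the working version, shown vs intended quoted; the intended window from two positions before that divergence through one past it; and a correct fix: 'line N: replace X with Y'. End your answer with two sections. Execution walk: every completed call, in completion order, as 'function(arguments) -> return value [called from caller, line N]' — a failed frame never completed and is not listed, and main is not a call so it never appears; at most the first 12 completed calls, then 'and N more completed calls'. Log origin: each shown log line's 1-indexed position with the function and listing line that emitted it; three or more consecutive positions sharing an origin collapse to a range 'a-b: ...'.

Answer: the defect is in bind_quota at line 19.
Key observation: The log first diverges at position 8: the faulty run prints 'iteration 0 -> 0' where the working version prints 'iteration 0 -> 10'.
Crash: bind_quota, line 19, ZeroDivisionError.
Call chain: main -> bind_quota([10, 0, 4, 3]) (called at line 29).
First divergence: at position 8 the run shows 'iteration 0 -> 0' where the working version logs 'iteration 0 -> 10'.
Intended log window:
  6: checkpoint: 12
  7: enter bind_quota with 4 values
  8: iteration 0 -> 10
  9: iteration 1 -> 10
Execution walk:
  resolve_slot([10, 0, 4, 3], 4) -> 2  [called from settle_round, line 10]
  settle_round([10, 0, 4, 3], 4) -> 12  [called from main, line 27]
Log origins:
  1: from main, line 26
  2: from settle_round, line 9
  3: from resolve_slot, line 2
  4: from resolve_slot, line 5
  5: from settle_round, line 11
  6: from main, line 28
  7: from bind_quota, line 16
  8: from bind_quota, line 20
A correct fix: line 19: replace `//` with `+`.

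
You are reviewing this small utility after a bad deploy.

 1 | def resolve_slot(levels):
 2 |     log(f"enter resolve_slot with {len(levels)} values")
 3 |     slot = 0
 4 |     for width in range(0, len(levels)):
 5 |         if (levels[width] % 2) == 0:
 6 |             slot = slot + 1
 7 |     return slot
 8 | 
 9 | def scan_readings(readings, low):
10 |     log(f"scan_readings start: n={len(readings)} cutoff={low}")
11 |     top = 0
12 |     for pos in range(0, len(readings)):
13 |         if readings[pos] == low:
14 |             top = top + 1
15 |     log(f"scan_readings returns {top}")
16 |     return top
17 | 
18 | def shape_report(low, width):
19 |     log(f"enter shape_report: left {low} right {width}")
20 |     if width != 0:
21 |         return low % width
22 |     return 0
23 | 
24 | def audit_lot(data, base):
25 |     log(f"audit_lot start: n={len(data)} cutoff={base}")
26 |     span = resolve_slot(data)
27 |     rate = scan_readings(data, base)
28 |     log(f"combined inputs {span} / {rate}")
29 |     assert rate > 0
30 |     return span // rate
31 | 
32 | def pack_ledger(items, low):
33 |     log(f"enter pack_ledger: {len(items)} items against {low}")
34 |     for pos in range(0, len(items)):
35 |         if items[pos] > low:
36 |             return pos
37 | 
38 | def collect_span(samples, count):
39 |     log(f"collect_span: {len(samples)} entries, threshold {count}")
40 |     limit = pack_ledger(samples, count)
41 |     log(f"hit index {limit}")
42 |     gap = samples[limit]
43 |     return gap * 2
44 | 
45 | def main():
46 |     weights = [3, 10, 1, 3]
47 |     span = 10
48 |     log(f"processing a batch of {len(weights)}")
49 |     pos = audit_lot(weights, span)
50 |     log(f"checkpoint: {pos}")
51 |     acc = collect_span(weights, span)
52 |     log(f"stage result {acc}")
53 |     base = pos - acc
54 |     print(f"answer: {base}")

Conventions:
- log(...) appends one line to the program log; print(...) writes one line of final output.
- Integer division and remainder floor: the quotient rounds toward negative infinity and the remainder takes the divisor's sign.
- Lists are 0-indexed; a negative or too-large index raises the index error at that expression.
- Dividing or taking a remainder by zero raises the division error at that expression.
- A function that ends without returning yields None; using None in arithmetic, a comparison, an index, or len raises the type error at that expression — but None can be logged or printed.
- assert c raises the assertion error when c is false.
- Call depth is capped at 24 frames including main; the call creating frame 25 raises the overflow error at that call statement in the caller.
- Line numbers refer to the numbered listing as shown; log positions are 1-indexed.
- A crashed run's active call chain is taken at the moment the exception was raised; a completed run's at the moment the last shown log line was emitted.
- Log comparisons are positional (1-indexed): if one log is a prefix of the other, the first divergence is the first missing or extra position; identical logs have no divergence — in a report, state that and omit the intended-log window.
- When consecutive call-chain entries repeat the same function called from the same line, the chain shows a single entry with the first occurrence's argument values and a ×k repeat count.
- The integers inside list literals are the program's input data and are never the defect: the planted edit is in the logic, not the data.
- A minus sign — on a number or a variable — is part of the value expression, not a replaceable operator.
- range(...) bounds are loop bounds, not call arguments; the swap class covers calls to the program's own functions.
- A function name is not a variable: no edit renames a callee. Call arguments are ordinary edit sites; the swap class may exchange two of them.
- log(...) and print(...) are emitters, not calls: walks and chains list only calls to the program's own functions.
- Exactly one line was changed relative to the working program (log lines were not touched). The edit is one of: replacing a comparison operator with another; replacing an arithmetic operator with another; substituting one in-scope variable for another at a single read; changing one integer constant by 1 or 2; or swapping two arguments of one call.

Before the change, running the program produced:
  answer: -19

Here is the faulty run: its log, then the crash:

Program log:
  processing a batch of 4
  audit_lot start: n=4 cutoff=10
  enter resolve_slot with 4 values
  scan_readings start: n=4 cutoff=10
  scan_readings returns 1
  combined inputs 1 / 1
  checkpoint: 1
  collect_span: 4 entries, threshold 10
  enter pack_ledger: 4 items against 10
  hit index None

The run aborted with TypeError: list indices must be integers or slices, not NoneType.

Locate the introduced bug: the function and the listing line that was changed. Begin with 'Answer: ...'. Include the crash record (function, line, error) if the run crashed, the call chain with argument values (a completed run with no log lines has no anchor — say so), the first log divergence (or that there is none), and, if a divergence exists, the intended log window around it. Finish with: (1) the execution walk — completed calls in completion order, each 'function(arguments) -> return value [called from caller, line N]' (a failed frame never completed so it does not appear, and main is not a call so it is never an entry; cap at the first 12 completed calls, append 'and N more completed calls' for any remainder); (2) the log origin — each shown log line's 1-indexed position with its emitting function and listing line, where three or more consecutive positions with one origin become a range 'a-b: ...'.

Answer: the defect is in pack_ledger at line 35.
Core observation: Position 10 is the first bad log line: 'hit index None' should read 'hit index 1'.
Crash: collect_span, line 42, TypeError.
Call chain: main -> collect_span([3, 10, 1, 3], 10) (called at line 51).
First divergence: position 10 — shown 'hit index None', intended 'hit index 1'.
Intended log window:
  8: collect_span: 4 entries, threshold 10
  9: enter pack_ledger: 4 items against 10
  10: hit index 1
  11: stage result 20
Execution walk:
  resolve_slot([3, 10, 1, 3]) -> 1  [called from audit_lot, line 26]
  scan_readings([3, 10, 1, 3], 10) -> 1  [called from audit_lot, line 27]
  audit_lot([3, 10, 1, 3], 10) -> 1  [called from main, line 49]
  pack_ledger([3, 10, 1, 3], 10) -> None  [called from collect_span, line 40]
Origin of each log line:
  1: logged in main at line 48
  2: logged in audit_lot at line 25
  3: logged in resolve_slot at line 2
  4: logged in scan_readings at line 10
  5: logged in scan_readings at line 15
  6: logged in audit_lot at line 28
  7: logged in main at line 50
  8: logged in collect_span at line 39
  9: logged in pack_ledger at line 33
  10: logged in collect_span at line 41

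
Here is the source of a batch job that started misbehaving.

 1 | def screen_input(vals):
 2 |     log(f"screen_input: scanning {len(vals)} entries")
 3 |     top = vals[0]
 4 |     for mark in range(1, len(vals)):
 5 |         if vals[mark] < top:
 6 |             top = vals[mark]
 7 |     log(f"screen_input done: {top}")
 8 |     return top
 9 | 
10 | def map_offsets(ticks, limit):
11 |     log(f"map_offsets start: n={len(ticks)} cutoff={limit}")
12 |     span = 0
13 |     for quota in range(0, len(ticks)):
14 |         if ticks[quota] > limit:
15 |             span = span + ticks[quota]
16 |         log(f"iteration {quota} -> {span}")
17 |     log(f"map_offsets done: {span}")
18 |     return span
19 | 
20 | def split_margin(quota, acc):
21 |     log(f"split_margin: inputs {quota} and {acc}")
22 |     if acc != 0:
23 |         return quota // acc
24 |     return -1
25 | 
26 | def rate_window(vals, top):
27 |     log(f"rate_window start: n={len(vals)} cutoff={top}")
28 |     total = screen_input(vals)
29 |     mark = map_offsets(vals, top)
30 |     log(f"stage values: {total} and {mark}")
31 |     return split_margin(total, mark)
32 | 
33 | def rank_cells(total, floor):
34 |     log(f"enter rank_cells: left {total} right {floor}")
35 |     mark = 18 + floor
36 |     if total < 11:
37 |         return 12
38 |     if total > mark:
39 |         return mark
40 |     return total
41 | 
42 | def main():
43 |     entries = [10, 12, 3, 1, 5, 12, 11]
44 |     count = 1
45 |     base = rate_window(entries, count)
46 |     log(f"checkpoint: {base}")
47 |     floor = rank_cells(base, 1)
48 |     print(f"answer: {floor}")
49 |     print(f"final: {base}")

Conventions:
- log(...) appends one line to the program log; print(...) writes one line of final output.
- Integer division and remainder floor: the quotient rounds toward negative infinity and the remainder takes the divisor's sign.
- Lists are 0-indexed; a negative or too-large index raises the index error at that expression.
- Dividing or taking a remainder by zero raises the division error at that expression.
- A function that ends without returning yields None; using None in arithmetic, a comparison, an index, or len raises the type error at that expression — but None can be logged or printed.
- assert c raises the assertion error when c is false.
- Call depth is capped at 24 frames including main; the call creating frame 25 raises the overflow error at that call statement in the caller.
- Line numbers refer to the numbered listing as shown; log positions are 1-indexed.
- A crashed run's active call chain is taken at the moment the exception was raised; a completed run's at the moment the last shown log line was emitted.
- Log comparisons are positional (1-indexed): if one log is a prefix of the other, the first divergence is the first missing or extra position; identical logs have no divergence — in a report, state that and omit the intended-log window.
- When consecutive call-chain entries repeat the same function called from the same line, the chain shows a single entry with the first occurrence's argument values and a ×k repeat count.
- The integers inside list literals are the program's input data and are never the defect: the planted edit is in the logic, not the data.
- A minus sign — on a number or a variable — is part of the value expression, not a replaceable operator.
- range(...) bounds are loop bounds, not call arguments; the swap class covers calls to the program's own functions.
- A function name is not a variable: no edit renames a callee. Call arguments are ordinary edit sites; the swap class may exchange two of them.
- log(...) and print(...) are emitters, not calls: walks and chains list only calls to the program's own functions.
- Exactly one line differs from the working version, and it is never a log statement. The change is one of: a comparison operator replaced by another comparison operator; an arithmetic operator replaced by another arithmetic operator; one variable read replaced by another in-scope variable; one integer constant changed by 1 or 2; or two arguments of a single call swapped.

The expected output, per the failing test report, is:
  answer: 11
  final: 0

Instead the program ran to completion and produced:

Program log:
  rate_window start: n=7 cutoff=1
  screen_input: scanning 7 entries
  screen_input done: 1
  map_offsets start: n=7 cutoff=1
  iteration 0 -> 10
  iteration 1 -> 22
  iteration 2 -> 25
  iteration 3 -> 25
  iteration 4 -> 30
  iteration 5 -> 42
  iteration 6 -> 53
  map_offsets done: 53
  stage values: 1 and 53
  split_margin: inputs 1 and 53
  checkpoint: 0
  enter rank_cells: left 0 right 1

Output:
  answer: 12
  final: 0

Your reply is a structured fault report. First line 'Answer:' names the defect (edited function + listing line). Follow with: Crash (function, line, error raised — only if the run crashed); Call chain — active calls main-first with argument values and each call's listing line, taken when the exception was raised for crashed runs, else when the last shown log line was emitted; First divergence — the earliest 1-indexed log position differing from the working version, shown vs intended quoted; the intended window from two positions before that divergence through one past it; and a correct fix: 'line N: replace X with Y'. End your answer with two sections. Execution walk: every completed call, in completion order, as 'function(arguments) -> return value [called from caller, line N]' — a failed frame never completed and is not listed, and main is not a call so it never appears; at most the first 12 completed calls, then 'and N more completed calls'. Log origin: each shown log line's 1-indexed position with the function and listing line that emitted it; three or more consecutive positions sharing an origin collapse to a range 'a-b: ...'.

Answer: the defect is in rank_cells at line 37.
The tell: The logs agree in full; only the final output differs.
Call chain: main -> rank_cells(0, 1) (called at line 47).
First divergence: none (the log streams are identical).
Execution walk:
  screen_input([10, 12, 3, 1, 5, 12, 11]) -> 1  [called from rate_window, line 28]
  map_offsets([10, 12, 3, 1, 5, 12, 11], 1) -> 53  [called from rate_window, line 29]
  split_margin(1, 53) -> 0  [called from rate_window, line 31]
  rate_window([10, 12, 3, 1, 5, 12, 11], 1) -> 0  [called from main, line 45]
  rank_cells(0, 1) -> 12  [called from main, line 47]
Log origins:
  1: emitted by rate_window (line 27)
  2: emitted by screen_input (line 2)
  3: emitted by screen_input (line 7)
  4: emitted by map_offsets (line 11)
  5-11: emitted by map_offsets (line 16)
  12: emitted by map_offsets (line 17)
  13: emitted by rate_window (line 30)
  14: emitted by split_margin (line 21)
  15: emitted by main (line 46)
  16: emitted by rank_cells (line 34)
A correct fix: line 37: replace `12` with `11`.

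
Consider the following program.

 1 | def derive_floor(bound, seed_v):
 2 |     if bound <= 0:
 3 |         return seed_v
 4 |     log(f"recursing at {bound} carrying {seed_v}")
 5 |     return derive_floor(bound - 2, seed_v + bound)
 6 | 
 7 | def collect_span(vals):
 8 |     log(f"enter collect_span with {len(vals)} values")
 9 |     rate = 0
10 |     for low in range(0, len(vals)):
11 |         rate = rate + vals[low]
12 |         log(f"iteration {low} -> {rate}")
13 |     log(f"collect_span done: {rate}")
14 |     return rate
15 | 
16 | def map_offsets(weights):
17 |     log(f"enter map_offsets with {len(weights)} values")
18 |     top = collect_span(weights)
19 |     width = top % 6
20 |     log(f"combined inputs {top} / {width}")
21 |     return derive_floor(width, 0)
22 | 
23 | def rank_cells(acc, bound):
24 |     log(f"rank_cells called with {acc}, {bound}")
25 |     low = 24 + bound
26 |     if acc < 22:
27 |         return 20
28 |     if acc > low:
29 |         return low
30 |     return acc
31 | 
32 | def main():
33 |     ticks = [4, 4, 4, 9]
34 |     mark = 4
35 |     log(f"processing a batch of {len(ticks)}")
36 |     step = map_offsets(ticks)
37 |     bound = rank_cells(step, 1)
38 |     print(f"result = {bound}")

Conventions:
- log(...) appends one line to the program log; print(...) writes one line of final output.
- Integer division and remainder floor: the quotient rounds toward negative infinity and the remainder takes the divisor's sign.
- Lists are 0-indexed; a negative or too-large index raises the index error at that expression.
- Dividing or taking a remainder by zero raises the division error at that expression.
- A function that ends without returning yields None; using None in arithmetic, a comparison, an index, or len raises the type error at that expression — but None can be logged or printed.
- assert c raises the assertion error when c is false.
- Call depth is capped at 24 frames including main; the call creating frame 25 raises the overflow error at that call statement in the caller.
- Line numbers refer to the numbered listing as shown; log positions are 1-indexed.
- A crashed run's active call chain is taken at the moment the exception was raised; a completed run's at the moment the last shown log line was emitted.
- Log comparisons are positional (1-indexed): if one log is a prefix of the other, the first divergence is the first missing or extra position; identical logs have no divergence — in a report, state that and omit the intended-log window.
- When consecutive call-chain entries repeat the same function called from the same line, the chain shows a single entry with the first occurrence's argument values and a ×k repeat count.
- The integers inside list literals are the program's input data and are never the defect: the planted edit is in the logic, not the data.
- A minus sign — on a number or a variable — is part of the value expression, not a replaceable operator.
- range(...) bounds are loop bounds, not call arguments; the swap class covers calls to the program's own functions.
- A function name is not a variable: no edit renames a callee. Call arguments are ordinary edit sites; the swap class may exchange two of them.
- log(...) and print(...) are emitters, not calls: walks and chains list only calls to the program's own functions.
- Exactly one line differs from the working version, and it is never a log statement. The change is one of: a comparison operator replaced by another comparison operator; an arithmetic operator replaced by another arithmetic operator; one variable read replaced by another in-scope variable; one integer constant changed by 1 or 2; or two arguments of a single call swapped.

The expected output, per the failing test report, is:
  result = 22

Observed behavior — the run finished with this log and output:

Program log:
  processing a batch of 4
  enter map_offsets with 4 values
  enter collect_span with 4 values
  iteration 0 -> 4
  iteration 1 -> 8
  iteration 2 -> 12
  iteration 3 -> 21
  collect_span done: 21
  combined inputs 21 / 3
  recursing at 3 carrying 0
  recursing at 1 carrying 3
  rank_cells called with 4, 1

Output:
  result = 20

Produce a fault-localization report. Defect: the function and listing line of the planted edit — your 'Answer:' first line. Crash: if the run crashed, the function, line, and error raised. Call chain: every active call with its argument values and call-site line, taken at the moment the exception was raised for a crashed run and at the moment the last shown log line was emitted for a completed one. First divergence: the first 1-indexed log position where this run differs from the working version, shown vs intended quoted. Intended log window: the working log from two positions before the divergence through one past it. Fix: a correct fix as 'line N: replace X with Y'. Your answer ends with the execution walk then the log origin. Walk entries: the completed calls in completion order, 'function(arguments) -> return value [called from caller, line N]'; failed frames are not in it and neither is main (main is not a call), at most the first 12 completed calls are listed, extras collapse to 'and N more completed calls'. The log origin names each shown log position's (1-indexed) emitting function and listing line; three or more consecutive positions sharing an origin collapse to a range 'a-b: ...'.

Answer: the defect is in rank_cells at line 27.
The tell: Log streams are identical — the defect surfaces only in the printed output.
Call chain: main -> rank_cells(4, 1) (called at line 37).
First divergence: none — the logs agree in full.
Execution walk:
  collect_span([4, 4, 4, 9]) -> 21  [called from map_offsets, line 18]
  derive_floor(-1, 4) -> 4  [called from derive_floor, line 5]
  derive_floor(1, 3) -> 4  [called from derive_floor, line 5]
  derive_floor(3, 0) -> 4  [called from map_offsets, line 21]
  map_offsets([4, 4, 4, 9]) -> 4  [called from main, line 36]
  rank_cells(4, 1) -> 20  [called from main, line 37]
Log origin:
  1: emitted by main (line 35)
  2: emitted by map_offsets (line 17)
  3: emitted by collect_span (line 8)
  4-7: emitted by collect_span (line 12)
  8: emitted by collect_span (line 13)
  9: emitted by map_offsets (line 20)
  10: emitted by derive_floor (line 4)
  11: emitted by derive_floor (line 4)
  12: emitted by rank_cells (line 24)
A correct fix: line 27: replace `20` with `22`.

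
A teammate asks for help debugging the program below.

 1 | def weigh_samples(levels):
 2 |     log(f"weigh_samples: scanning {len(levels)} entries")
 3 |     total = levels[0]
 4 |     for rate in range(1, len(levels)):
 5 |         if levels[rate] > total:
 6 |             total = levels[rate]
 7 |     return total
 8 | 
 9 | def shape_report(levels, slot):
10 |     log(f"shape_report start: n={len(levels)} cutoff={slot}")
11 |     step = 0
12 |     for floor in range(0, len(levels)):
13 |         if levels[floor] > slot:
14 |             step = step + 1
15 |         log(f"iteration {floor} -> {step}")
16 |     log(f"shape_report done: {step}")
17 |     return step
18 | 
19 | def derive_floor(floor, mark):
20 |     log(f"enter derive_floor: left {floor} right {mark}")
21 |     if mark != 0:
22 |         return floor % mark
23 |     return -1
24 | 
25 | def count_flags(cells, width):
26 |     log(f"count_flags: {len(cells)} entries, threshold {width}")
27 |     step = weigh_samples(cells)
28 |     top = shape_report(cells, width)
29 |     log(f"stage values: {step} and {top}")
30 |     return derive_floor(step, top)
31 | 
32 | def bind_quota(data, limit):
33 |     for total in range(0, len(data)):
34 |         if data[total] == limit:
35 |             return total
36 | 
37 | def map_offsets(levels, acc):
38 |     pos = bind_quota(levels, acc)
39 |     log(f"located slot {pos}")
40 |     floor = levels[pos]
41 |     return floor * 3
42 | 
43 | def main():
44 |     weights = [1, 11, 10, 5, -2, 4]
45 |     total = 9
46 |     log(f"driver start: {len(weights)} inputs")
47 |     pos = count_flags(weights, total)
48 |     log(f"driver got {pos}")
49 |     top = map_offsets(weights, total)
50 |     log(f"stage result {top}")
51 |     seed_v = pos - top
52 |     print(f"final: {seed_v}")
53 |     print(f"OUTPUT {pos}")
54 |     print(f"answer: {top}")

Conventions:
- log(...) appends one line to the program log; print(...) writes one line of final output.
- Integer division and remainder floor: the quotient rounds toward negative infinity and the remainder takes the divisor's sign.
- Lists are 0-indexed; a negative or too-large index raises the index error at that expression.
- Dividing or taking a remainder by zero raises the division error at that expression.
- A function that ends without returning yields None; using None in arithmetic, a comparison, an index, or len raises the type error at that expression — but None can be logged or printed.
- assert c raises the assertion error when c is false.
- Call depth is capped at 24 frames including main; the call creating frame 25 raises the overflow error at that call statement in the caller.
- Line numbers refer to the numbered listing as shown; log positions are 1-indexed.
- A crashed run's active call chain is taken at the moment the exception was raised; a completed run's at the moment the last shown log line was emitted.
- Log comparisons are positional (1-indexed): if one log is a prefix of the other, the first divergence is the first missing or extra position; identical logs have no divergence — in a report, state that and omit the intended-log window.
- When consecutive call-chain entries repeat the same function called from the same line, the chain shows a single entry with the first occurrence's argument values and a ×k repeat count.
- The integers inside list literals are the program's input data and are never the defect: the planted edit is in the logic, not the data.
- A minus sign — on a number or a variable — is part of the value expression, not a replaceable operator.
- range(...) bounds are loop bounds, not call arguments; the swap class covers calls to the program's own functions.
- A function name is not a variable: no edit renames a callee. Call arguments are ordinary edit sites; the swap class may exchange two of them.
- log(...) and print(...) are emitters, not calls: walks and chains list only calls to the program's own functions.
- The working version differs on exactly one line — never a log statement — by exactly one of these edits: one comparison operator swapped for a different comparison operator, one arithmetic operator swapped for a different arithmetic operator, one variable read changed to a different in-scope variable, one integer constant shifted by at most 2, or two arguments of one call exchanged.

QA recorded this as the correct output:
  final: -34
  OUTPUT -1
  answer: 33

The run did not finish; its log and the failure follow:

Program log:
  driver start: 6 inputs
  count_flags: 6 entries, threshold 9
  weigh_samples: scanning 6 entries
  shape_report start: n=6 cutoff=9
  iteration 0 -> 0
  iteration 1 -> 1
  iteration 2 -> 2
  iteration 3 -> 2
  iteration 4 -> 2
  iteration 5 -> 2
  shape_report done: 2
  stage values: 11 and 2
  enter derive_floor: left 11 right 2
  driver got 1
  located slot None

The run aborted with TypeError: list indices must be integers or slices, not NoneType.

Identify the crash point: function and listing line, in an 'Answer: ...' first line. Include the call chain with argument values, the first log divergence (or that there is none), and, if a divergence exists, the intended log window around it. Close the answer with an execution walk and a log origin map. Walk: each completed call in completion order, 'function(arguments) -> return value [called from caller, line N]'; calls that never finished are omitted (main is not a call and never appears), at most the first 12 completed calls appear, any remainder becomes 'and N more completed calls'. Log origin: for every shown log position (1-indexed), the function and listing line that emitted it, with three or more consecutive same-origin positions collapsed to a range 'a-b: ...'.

Answer: the error was raised in map_offsets, line 40.
The tell: The earliest visible damage is log position 2 — 'count_flags: 6 entries, threshold 9' rather than the intended 'count_flags: 6 entries, threshold 11'.
Call chain: main -> map_offsets([1, 11, 10, 5, -2, 4], 9) (called at line 49).
First divergence: position 2; shown 'count_flags: 6 entries, threshold 9' vs intended 'count_flags: 6 entries, threshold 11'.
Intended log window:
  1: driver start: 6 inputs
  2: count_flags: 6 entries, threshold 11
  3: weigh_samples: scanning 6 entries
Execution walk:
  weigh_samples([1, 11, 10, 5, -2, 4]) -> 11  [called from count_flags, line 27]
  shape_report([1, 11, 10, 5, -2, 4], 9) -> 2  [called from count_flags, line 28]
  derive_floor(11, 2) -> 1  [called from count_flags, line 30]
  count_flags([1, 11, 10, 5, -2, 4], 9) -> 1  [called from main, line 47]
  bind_quota([1, 11, 10, 5, -2, 4], 9) -> None  [called from map_offsets, line 38]
Origin of each log line:
  1: logged in main at line 46
  2: logged in count_flags at line 26
  3: logged in weigh_samples at line 2
  4: logged in shape_report at line 10
  5-10: logged in shape_report at line 15
  11: logged in shape_report at line 16
  12: logged in count_flags at line 29
  13: logged in derive_floor at line 20
  14: logged in main at line 48
  15: logged in map_offsets at line 39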